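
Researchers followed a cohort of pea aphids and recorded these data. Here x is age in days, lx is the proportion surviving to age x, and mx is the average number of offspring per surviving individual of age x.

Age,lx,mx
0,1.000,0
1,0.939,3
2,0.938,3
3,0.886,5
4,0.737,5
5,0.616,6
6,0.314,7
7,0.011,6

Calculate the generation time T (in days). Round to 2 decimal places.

lx·mx: 0, 2.817, 2.814, 4.43, 3.685, 3.696, 2.198, 0.066 → R0 = 19.706
x·lx·mx: 0, 2.817, 5.628, 13.29, 14.74, 18.48, 13.188, 0.462 → Σ = 68.605
T = 68.605 / 19.706 = 3.481427… → 3.48

3.48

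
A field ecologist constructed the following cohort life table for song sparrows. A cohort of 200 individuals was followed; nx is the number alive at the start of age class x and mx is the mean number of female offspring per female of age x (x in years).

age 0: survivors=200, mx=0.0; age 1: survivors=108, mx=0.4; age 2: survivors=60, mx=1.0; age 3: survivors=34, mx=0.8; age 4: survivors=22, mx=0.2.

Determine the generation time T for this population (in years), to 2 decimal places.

1.95

lx = nx/n0 = nx/200: 1, 0.54, 0.3, 0.17, 0.11
lx·mx: 0, 0.216, 0.3, 0.136, 0.022 → R0 = 0.674
x·lx·mx: 0, 0.216, 0.6, 0.408, 0.088 → Σ = 1.312
T = 1.312 / 0.674 = 1.946588… → 1.95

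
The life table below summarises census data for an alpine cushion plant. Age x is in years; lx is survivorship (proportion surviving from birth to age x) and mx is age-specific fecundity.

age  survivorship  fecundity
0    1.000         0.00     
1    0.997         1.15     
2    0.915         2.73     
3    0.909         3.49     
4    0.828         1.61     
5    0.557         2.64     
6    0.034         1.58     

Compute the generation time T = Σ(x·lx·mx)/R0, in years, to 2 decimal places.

lx·mx: 0, 1.14655, 2.49795, 3.17241, 1.33308, 1.47048, 0.05372 → R0 = 9.67419
x·lx·mx: 0, 1.14655, 4.9959, 9.51723, 5.33232, 7.3524, 0.32232 → Σ = 28.66672
T = 28.66672 / 9.67419 = 2.963217… → 2.96

2.96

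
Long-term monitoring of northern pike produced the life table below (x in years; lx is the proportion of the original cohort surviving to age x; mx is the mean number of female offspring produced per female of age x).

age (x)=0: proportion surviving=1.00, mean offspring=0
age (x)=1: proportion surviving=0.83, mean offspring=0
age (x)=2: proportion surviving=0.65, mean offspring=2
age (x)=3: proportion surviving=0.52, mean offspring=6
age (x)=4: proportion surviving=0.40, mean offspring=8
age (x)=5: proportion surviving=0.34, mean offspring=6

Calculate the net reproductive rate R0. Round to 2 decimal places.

9.66

lx·mx by age: 0, 0, 1.3, 3.12, 3.2, 2.04
R0 = Σ lx·mx = 9.66 → 9.66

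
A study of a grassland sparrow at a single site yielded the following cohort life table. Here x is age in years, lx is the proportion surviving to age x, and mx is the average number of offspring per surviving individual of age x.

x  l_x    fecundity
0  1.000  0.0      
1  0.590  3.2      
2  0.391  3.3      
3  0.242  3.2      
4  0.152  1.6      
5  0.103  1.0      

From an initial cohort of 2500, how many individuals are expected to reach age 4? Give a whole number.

Expected survivors = N0 · l_4 = 2500 × 0.152 = 380 → 380

380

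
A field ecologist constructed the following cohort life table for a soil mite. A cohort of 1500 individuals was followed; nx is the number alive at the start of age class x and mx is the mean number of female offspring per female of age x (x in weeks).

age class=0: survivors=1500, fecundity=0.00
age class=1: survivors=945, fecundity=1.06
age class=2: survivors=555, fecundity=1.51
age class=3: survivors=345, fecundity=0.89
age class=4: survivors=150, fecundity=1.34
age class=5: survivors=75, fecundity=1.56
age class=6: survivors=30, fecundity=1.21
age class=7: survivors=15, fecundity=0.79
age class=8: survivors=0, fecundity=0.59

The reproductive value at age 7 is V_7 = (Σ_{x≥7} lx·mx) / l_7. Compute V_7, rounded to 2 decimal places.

0.79

lx = nx/n0 = nx/1500: 1, 0.63, 0.37, 0.23, 0.1, 0.05, 0.02, 0.01, 0
lx·mx for x ≥ 7: 0.0079, 0 → sum = 0.0079
V_7 = 0.0079 / l_7 = 0.0079 / 0.01 = 0.79 → 0.79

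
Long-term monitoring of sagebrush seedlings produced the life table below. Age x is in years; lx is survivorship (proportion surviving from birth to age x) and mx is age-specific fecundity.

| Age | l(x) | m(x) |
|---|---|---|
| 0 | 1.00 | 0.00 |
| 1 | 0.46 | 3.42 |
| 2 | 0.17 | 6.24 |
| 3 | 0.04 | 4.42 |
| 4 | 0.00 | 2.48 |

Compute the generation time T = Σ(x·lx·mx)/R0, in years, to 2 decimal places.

1.50

lx·mx: 0, 1.5732, 1.0608, 0.1768, 0 → R0 = 2.8108
x·lx·mx: 0, 1.5732, 2.1216, 0.5304, 0 → Σ = 4.2252
T = 4.2252 / 2.8108 = 1.503202… → 1.50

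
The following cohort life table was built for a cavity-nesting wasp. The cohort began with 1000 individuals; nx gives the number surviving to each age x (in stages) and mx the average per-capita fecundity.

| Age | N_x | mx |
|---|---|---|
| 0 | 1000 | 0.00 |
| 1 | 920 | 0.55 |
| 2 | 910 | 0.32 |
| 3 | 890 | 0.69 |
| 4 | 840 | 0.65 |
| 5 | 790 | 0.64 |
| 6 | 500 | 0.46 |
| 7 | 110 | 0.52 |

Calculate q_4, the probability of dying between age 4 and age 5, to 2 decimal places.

0.06

lx = nx/n0 = nx/1000: 1, 0.92, 0.91, 0.89, 0.84, 0.79, 0.5, 0.11
q_4 = (l_4 − l_5) / l_4 = (0.84 − 0.79) / 0.84
     = 0.05 / 0.84 = 0.059524… → 0.06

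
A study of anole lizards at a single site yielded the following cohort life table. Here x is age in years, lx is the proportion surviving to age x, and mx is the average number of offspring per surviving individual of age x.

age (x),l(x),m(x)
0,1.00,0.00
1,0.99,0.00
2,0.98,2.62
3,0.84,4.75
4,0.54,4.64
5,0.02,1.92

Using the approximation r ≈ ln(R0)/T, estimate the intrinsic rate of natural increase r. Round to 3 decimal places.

0.736

R0 = Σ lx·mx = 0 + 0 + 2.5676 + 3.99 + 2.5056 + 0.0384 = 9.1016
Σ x·lx·mx = 27.3196; T = 27.3196/9.1016 = 3.00163…
r ≈ ln(R0)/T = ln(9.1016)/3.00163… = 0.73575… → 0.736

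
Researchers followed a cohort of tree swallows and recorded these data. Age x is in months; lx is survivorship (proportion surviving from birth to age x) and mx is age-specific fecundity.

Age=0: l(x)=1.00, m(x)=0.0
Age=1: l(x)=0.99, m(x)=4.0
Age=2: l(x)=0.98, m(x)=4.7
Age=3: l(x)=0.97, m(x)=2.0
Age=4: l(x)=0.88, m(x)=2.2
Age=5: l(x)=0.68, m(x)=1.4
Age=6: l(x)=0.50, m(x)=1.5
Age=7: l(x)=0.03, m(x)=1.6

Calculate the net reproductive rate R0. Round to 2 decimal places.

14.19

lx·mx by age: 0, 3.96, 4.606, 1.94, 1.936, 0.952, 0.75, 0.048
R0 = Σ lx·mx = 14.192 → 14.19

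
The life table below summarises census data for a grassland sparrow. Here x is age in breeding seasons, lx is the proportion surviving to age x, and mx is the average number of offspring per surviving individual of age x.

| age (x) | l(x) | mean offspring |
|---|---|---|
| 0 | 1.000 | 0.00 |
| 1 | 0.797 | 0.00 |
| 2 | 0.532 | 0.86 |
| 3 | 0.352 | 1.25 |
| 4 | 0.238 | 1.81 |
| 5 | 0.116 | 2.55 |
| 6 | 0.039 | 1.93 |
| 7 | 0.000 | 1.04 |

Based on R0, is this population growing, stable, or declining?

R0 = Σ lx·mx = 0 + 0 + 0.45752 + 0.44 + 0.43078 + 0.2958 + 0.07527 + 0 = 1.69937
R0 > 1, so the population is growing.

growing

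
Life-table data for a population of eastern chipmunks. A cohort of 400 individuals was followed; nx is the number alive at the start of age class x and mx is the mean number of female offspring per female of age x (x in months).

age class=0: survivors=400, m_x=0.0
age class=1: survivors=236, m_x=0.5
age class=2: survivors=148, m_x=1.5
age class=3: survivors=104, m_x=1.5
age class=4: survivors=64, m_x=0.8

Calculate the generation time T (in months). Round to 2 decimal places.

2.26

lx = nx/n0 = nx/400: 1, 0.59, 0.37, 0.26, 0.16
lx·mx: 0, 0.295, 0.555, 0.39, 0.128 → R0 = 1.368
x·lx·mx: 0, 0.295, 1.11, 1.17, 0.512 → Σ = 3.087
T = 3.087 / 1.368 = 2.256579… → 2.26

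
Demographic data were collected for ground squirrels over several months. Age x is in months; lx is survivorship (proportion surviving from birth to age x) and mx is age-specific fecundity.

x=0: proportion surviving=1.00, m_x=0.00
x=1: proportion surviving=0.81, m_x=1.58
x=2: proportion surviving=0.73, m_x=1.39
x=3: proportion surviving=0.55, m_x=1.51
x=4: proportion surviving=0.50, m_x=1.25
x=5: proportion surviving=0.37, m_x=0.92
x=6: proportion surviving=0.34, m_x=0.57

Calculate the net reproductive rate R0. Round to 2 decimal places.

4.28

lx·mx by age: 0, 1.2798, 1.0147, 0.8305, 0.625, 0.3404, 0.1938
R0 = Σ lx·mx = 4.2842 → 4.28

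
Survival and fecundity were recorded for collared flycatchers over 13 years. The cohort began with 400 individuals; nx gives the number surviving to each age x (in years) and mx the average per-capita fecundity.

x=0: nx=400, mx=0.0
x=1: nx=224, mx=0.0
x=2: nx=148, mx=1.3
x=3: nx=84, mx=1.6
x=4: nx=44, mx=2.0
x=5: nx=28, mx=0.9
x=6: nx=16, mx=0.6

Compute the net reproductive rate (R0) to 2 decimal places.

1.12

lx = nx/n0 = nx/400: 1, 0.56, 0.37, 0.21, 0.11, 0.07, 0.04
lx·mx by age: 0, 0, 0.481, 0.336, 0.22, 0.063, 0.024
R0 = Σ lx·mx = 1.124 → 1.12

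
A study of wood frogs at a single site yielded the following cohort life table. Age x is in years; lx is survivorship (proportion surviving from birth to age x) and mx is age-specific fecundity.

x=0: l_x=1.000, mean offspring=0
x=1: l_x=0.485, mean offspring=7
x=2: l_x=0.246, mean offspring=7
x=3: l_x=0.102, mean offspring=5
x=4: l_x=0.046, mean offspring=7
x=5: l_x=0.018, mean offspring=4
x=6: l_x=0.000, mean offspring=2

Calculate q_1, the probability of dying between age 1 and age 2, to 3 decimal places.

q_1 = (l_1 − l_2) / l_1 = (0.485 − 0.246) / 0.485
     = 0.239 / 0.485 = 0.492784… → 0.493

0.493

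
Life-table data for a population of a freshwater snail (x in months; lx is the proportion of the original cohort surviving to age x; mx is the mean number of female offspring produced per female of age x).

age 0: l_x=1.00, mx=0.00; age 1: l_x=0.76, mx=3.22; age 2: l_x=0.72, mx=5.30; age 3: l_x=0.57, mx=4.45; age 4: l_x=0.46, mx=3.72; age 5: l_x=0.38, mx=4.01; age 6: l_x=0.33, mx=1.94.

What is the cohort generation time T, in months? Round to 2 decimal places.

2.84

lx·mx: 0, 2.4472, 3.816, 2.5365, 1.7112, 1.5238, 0.6402 → R0 = 12.6749
x·lx·mx: 0, 2.4472, 7.632, 7.6095, 6.8448, 7.619, 3.8412 → Σ = 35.9937
T = 35.9937 / 12.6749 = 2.839762… → 2.84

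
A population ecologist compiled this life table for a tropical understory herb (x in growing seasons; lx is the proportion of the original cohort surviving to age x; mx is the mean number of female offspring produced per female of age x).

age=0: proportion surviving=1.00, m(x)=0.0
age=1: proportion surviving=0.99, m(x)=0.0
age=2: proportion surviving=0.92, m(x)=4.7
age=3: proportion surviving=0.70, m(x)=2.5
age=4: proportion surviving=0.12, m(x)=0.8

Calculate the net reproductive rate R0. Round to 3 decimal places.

6.170

lx·mx by age: 0, 0, 4.324, 1.75, 0.096
R0 = Σ lx·mx = 6.17 → 6.170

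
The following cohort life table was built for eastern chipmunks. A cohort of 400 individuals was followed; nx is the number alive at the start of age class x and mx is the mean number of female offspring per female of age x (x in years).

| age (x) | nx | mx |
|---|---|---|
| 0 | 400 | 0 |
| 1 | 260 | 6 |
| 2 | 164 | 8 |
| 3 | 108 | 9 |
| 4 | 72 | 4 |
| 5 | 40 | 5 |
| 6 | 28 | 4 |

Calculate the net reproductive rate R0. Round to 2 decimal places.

11.11

lx = nx/n0 = nx/400: 1, 0.65, 0.41, 0.27, 0.18, 0.1, 0.07
lx·mx by age: 0, 3.9, 3.28, 2.43, 0.72, 0.5, 0.28
R0 = Σ lx·mx = 11.11 → 11.11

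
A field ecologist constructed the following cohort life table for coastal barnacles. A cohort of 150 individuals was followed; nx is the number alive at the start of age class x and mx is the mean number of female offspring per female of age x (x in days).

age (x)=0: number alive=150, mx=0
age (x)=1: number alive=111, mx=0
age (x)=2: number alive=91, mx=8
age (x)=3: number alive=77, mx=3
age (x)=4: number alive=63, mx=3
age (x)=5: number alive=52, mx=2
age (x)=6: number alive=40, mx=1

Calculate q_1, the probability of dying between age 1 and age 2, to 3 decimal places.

lx = nx/n0 = nx/150: 1, 0.74, 0.60667…, 0.51333…, 0.42, 0.34667…, 0.26667…
q_1 = (l_1 − l_2) / l_1 = (0.74 − 0.606667…) / 0.74
     = 0.133333… / 0.74 = 0.18018… → 0.180

0.180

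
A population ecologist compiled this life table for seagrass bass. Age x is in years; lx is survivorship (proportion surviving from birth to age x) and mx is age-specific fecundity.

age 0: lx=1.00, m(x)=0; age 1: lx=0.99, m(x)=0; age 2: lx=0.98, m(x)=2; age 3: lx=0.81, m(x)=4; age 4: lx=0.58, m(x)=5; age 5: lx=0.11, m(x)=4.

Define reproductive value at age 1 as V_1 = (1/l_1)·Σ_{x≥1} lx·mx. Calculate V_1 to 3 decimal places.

8.626

lx·mx for x ≥ 1: 0, 1.96, 3.24, 2.9, 0.44 → sum = 8.54
V_1 = 8.54 / l_1 = 8.54 / 0.99 = 8.626263… → 8.626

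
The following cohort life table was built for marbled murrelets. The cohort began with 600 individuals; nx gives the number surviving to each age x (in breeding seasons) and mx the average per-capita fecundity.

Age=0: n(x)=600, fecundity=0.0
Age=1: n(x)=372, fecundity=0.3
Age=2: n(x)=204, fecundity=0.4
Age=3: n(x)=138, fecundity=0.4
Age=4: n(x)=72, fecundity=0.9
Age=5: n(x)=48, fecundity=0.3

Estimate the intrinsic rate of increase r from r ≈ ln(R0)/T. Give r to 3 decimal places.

-0.257

lx = nx/n0 = nx/600: 1, 0.62, 0.34, 0.23, 0.12, 0.08
R0 = Σ lx·mx = 0 + 0.186 + 0.136 + 0.092 + 0.108 + 0.024 = 0.546
Σ x·lx·mx = 1.286; T = 1.286/0.546 = 2.35531…
r ≈ ln(R0)/T = ln(0.546)/2.35531… = -0.25692… → -0.257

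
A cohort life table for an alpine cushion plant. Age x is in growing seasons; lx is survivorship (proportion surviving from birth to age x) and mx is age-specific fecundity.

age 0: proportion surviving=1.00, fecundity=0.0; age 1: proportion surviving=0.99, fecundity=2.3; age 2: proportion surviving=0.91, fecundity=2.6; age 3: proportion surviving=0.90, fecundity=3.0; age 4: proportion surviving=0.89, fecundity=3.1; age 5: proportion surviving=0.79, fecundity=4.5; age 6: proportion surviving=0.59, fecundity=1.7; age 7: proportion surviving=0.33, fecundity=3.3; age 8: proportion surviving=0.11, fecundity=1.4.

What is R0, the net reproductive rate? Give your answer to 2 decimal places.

15.90

lx·mx by age: 0, 2.277, 2.366, 2.7, 2.759, 3.555, 1.003, 1.089, 0.154
R0 = Σ lx·mx = 15.903 → 15.90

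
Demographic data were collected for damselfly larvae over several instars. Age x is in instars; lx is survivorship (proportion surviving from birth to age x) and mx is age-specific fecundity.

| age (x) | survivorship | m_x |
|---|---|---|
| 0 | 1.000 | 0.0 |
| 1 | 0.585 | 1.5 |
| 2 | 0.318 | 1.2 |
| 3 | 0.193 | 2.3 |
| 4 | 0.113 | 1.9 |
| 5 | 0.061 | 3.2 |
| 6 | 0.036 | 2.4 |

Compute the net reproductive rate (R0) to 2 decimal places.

lx·mx by age: 0, 0.8775, 0.3816, 0.4439, 0.2147, 0.1952, 0.0864
R0 = Σ lx·mx = 2.1993 → 2.20

2.20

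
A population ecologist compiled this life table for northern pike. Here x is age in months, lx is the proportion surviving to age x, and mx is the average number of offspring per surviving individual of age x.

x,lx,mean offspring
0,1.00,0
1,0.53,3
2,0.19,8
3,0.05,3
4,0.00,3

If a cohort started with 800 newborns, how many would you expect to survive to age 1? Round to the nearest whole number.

424

Expected survivors = N0 · l_1 = 800 × 0.53 = 424 → 424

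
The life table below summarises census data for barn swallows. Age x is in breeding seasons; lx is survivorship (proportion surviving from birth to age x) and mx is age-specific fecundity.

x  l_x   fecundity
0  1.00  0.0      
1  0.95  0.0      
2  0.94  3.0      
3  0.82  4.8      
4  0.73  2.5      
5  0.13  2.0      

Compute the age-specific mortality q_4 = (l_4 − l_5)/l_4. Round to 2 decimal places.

q_4 = (l_4 − l_5) / l_4 = (0.73 − 0.13) / 0.73
     = 0.6 / 0.73 = 0.821918… → 0.82

0.82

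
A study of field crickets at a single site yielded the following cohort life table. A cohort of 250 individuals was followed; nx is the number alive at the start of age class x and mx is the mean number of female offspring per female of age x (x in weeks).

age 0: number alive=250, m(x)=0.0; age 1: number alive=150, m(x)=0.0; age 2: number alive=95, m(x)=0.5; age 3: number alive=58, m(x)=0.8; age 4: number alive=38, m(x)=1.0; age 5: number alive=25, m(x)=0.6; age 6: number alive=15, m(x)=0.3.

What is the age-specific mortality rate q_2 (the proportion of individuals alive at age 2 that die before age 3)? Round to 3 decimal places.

lx = nx/n0 = nx/250: 1, 0.6, 0.38, 0.232, 0.152, 0.1, 0.06
q_2 = (l_2 − l_3) / l_2 = (0.38 − 0.232) / 0.38
     = 0.148 / 0.38 = 0.389474… → 0.389

0.389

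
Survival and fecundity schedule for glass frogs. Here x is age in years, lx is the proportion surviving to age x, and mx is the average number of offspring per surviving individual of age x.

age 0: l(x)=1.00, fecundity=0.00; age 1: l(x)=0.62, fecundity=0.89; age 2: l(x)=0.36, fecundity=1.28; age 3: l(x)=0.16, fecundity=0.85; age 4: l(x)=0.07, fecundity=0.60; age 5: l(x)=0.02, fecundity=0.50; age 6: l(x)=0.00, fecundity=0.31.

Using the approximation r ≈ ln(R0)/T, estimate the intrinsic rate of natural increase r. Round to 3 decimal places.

R0 = Σ lx·mx = 0 + 0.5518 + 0.4608 + 0.136 + 0.042 + 0.01 + 0 = 1.2006
Σ x·lx·mx = 2.0994; T = 2.0994/1.2006 = 1.74863…
r ≈ ln(R0)/T = ln(1.2006)/1.74863… = 0.10455… → 0.105

0.105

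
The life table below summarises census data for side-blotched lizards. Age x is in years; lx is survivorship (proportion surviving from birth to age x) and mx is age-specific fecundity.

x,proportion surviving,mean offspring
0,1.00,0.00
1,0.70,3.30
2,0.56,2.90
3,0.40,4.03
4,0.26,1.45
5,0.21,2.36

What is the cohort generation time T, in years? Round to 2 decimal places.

lx·mx: 0, 2.31, 1.624, 1.612, 0.377, 0.4956 → R0 = 6.4186
x·lx·mx: 0, 2.31, 3.248, 4.836, 1.508, 2.478 → Σ = 14.38
T = 14.38 / 6.4186 = 2.240364… → 2.24

2.24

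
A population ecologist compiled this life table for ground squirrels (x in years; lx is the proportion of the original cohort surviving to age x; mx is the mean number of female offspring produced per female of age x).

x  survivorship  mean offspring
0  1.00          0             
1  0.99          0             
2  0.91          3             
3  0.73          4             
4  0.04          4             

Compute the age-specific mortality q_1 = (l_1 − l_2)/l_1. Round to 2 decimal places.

0.08

q_1 = (l_1 − l_2) / l_1 = (0.99 − 0.91) / 0.99
     = 0.08 / 0.99 = 0.080808… → 0.08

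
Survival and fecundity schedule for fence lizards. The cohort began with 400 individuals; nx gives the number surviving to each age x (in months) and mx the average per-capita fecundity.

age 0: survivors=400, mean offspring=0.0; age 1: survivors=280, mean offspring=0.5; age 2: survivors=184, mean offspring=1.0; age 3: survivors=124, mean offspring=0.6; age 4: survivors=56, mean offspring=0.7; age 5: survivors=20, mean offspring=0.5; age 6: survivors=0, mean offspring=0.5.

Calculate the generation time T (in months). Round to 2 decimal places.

lx = nx/n0 = nx/400: 1, 0.7, 0.46, 0.31, 0.14, 0.05, 0
lx·mx: 0, 0.35, 0.46, 0.186, 0.098, 0.025, 0 → R0 = 1.119
x·lx·mx: 0, 0.35, 0.92, 0.558, 0.392, 0.125, 0 → Σ = 2.345
T = 2.345 / 1.119 = 2.095621… → 2.10

2.10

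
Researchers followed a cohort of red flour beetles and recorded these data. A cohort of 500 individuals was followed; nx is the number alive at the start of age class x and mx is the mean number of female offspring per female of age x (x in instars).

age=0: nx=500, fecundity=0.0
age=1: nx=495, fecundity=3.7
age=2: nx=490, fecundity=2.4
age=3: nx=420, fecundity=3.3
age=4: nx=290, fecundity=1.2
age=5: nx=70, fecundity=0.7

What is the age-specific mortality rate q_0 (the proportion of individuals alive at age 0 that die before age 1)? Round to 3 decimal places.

lx = nx/n0 = nx/500: 1, 0.99, 0.98, 0.84, 0.58, 0.14
q_0 = (l_0 − l_1) / l_0 = (1 − 0.99) / 1
     = 0.01 / 1 = 0.01 → 0.010

0.010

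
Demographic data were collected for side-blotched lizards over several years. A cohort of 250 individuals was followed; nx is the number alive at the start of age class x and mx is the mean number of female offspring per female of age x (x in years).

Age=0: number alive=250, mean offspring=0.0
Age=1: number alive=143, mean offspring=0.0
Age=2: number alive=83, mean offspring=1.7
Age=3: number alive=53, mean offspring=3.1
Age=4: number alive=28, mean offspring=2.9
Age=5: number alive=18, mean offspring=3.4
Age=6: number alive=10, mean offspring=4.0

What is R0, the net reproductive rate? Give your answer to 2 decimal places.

1.95

lx = nx/n0 = nx/250: 1, 0.572, 0.332, 0.212, 0.112, 0.072, 0.04
lx·mx by age: 0, 0, 0.5644, 0.6572, 0.3248, 0.2448, 0.16
R0 = Σ lx·mx = 1.9512 → 1.95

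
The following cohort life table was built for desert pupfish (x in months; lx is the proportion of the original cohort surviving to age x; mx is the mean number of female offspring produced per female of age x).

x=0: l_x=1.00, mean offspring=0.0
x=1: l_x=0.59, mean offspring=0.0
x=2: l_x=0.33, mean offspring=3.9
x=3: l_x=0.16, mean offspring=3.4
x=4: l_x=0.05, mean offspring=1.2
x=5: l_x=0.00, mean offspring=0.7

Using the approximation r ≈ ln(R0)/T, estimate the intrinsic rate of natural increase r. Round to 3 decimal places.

0.271

R0 = Σ lx·mx = 0 + 0 + 1.287 + 0.544 + 0.06 + 0 = 1.891
Σ x·lx·mx = 4.446; T = 4.446/1.891 = 2.35114…
r ≈ ln(R0)/T = ln(1.891)/2.35114… = 0.27098… → 0.271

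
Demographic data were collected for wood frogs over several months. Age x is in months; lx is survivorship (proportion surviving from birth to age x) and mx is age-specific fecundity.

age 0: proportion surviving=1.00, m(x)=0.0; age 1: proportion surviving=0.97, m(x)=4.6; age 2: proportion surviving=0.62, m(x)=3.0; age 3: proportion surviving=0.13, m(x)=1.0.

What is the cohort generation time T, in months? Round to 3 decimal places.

1.329

lx·mx: 0, 4.462, 1.86, 0.13 → R0 = 6.452
x·lx·mx: 0, 4.462, 3.72, 0.39 → Σ = 8.572
T = 8.572 / 6.452 = 1.32858… → 1.329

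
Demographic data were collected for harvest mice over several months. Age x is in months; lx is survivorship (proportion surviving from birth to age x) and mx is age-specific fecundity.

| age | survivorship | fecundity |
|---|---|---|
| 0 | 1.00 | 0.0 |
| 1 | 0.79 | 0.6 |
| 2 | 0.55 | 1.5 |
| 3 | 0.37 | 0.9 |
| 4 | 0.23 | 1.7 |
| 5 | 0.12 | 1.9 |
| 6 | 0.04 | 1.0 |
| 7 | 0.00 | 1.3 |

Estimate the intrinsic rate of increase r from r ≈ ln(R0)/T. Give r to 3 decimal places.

0.313

R0 = Σ lx·mx = 0 + 0.474 + 0.825 + 0.333 + 0.391 + 0.228 + 0.04 + 0 = 2.291
Σ x·lx·mx = 6.067; T = 6.067/2.291 = 2.64819…
r ≈ ln(R0)/T = ln(2.291)/2.64819… = 0.31304… → 0.313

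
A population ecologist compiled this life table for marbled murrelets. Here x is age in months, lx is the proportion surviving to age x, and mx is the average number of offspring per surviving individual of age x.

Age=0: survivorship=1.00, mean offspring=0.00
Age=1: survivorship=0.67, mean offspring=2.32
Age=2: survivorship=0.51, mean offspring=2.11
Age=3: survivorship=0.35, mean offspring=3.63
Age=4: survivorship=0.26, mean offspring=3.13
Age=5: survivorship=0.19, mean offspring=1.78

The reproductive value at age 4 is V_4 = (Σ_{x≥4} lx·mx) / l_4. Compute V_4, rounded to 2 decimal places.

lx·mx for x ≥ 4: 0.8138, 0.3382 → sum = 1.152
V_4 = 1.152 / l_4 = 1.152 / 0.26 = 4.430769… → 4.43

4.43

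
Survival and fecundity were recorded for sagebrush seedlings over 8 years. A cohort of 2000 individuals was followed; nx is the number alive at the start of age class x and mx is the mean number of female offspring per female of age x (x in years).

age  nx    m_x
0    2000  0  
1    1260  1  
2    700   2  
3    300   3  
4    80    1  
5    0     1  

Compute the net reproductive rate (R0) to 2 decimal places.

lx = nx/n0 = nx/2000: 1, 0.63, 0.35, 0.15, 0.04, 0
lx·mx by age: 0, 0.63, 0.7, 0.45, 0.04, 0
R0 = Σ lx·mx = 1.82 → 1.82

1.82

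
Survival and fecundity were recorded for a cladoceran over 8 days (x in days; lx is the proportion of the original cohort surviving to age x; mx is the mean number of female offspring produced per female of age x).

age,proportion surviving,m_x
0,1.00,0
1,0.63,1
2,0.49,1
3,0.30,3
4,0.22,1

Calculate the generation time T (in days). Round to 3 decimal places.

lx·mx: 0, 0.63, 0.49, 0.9, 0.22 → R0 = 2.24
x·lx·mx: 0, 0.63, 0.98, 2.7, 0.88 → Σ = 5.19
T = 5.19 / 2.24 = 2.316964… → 2.317

2.317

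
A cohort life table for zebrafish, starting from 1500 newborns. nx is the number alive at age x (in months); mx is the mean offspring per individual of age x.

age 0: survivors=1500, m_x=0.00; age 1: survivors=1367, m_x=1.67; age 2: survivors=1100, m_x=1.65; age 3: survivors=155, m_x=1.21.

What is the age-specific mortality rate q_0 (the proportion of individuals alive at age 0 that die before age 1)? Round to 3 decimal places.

lx = nx/n0 = nx/1500: 1, 0.91133…, 0.73333…, 0.10333…
q_0 = (l_0 − l_1) / l_0 = (1 − 0.911333…) / 1
     = 0.088667… / 1 = 0.088667… → 0.089

0.089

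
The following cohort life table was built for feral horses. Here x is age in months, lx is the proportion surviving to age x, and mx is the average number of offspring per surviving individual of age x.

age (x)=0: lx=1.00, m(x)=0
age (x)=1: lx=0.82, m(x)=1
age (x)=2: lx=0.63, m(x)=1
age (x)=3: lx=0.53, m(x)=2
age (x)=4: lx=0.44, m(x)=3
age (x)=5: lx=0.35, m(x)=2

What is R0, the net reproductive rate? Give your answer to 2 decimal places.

lx·mx by age: 0, 0.82, 0.63, 1.06, 1.32, 0.7
R0 = Σ lx·mx = 4.53 → 4.53

4.53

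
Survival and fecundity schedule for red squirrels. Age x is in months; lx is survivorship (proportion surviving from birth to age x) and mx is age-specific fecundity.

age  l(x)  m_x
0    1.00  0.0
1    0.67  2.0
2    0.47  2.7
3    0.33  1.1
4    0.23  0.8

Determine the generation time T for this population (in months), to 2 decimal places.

lx·mx: 0, 1.34, 1.269, 0.363, 0.184 → R0 = 3.156
x·lx·mx: 0, 1.34, 2.538, 1.089, 0.736 → Σ = 5.703
T = 5.703 / 3.156 = 1.807034… → 1.81

1.81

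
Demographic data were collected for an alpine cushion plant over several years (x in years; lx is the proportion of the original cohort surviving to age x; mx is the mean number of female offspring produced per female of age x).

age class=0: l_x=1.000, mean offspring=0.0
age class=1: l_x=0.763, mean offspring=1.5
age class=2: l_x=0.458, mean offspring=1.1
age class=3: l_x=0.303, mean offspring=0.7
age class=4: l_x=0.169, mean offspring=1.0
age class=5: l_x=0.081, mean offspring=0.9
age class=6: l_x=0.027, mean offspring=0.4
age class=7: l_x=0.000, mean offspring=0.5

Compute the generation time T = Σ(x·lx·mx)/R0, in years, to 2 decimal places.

1.84

lx·mx: 0, 1.1445, 0.5038, 0.2121, 0.169, 0.0729, 0.0108, 0 → R0 = 2.1131
x·lx·mx: 0, 1.1445, 1.0076, 0.6363, 0.676, 0.3645, 0.0648, 0 → Σ = 3.8937
T = 3.8937 / 2.1131 = 1.842648… → 1.84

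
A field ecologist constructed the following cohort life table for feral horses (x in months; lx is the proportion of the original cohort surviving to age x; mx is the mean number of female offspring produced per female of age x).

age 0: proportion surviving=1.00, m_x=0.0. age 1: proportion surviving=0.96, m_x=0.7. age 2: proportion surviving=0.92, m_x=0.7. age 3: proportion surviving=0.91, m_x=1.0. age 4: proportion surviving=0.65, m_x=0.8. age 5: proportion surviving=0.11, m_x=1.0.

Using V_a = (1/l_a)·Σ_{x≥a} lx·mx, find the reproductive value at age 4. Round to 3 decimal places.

lx·mx for x ≥ 4: 0.52, 0.11 → sum = 0.63
V_4 = 0.63 / l_4 = 0.63 / 0.65 = 0.969231… → 0.969

0.969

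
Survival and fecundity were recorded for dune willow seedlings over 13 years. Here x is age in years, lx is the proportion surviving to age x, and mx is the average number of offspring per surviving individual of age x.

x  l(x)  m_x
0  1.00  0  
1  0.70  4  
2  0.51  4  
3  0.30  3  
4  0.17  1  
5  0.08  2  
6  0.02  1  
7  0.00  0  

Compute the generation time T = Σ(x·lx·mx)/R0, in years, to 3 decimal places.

1.836

lx·mx: 0, 2.8, 2.04, 0.9, 0.17, 0.16, 0.02, 0 → R0 = 6.09
x·lx·mx: 0, 2.8, 4.08, 2.7, 0.68, 0.8, 0.12, 0 → Σ = 11.18
T = 11.18 / 6.09 = 1.835796… → 1.836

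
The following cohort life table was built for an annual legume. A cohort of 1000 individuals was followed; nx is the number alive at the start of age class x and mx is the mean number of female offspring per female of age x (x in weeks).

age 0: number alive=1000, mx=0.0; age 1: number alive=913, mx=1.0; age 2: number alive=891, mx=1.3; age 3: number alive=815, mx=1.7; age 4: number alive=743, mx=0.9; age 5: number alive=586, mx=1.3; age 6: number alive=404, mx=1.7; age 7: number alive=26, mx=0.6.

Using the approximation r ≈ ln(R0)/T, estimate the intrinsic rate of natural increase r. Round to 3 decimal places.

lx = nx/n0 = nx/1000: 1, 0.913, 0.891, 0.815, 0.743, 0.586, 0.404, 0.026
R0 = Σ lx·mx = 0 + 0.913 + 1.1583 + 1.3855 + 0.6687 + 0.7618 + 0.6868 + 0.0156 = 5.5897
Σ x·lx·mx = 18.0999; T = 18.0999/5.5897 = 3.23808…
r ≈ ln(R0)/T = ln(5.5897)/3.23808… = 0.53146… → 0.531

0.531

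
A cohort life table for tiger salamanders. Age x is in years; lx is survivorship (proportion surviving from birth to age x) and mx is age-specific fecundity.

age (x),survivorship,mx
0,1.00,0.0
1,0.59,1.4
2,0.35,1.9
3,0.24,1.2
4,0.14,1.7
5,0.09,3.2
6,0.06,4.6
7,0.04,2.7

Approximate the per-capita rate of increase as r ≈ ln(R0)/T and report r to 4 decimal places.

R0 = Σ lx·mx = 0 + 0.826 + 0.665 + 0.288 + 0.238 + 0.288 + 0.276 + 0.108 = 2.689
Σ x·lx·mx = 7.824; T = 7.824/2.689 = 2.90963…
r ≈ ln(R0)/T = ln(2.689)/2.90963… = 0.339964… → 0.3400

0.3400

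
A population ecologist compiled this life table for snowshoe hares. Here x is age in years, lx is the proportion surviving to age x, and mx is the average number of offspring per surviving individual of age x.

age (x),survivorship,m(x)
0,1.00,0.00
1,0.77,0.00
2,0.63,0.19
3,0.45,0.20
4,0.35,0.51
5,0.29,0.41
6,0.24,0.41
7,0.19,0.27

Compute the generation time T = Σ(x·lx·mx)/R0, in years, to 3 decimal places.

4.213

lx·mx: 0, 0, 0.1197, 0.09, 0.1785, 0.1189, 0.0984, 0.0513 → R0 = 0.6568
x·lx·mx: 0, 0, 0.2394, 0.27, 0.714, 0.5945, 0.5904, 0.3591 → Σ = 2.7674
T = 2.7674 / 0.6568 = 4.213459… → 4.213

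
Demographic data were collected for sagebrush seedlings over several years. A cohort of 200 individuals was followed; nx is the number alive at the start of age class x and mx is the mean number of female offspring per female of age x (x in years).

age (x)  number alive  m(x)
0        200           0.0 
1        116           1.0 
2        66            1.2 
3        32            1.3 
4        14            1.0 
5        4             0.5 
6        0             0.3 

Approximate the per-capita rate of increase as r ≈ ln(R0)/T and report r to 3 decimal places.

0.127

lx = nx/n0 = nx/200: 1, 0.58, 0.33, 0.16, 0.07, 0.02, 0
R0 = Σ lx·mx = 0 + 0.58 + 0.396 + 0.208 + 0.07 + 0.01 + 0 = 1.264
Σ x·lx·mx = 2.326; T = 2.326/1.264 = 1.84019…
r ≈ ln(R0)/T = ln(1.264)/1.84019… = 0.12731… → 0.127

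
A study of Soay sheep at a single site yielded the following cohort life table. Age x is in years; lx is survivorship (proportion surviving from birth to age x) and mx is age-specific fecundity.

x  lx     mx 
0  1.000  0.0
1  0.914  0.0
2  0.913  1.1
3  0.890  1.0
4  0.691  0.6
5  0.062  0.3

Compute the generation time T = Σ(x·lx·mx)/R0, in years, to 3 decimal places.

2.763

lx·mx: 0, 0, 1.0043, 0.89, 0.4146, 0.0186 → R0 = 2.3275
x·lx·mx: 0, 0, 2.0086, 2.67, 1.6584, 0.093 → Σ = 6.43
T = 6.43 / 2.3275 = 2.762621… → 2.763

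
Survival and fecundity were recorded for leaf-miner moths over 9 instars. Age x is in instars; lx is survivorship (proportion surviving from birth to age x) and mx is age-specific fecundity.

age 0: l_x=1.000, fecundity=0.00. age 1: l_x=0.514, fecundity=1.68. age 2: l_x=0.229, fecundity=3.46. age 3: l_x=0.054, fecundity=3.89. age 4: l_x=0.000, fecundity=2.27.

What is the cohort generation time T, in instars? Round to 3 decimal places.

1.650

lx·mx: 0, 0.86352, 0.79234, 0.21006, 0 → R0 = 1.86592
x·lx·mx: 0, 0.86352, 1.58468, 0.63018, 0 → Σ = 3.07838
T = 3.07838 / 1.86592 = 1.649792… → 1.650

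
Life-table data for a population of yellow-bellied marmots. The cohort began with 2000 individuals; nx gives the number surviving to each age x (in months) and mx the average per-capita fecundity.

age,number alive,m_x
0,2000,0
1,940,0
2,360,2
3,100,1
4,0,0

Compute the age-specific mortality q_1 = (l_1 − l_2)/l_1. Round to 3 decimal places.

0.617

lx = nx/n0 = nx/2000: 1, 0.47, 0.18, 0.05, 0
q_1 = (l_1 − l_2) / l_1 = (0.47 − 0.18) / 0.47
     = 0.29 / 0.47 = 0.617021… → 0.617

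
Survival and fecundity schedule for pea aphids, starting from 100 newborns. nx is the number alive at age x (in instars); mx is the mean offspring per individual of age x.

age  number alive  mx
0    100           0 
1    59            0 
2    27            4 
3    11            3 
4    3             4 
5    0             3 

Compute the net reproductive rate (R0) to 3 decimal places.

lx = nx/n0 = nx/100: 1, 0.59, 0.27, 0.11, 0.03, 0
lx·mx by age: 0, 0, 1.08, 0.33, 0.12, 0
R0 = Σ lx·mx = 1.53 → 1.530

1.530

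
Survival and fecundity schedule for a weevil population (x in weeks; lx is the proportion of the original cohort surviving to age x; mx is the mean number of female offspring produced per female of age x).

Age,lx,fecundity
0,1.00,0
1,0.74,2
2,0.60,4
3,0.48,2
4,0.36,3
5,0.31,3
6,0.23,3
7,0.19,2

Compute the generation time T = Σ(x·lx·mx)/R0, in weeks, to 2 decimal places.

lx·mx: 0, 1.48, 2.4, 0.96, 1.08, 0.93, 0.69, 0.38 → R0 = 7.92
x·lx·mx: 0, 1.48, 4.8, 2.88, 4.32, 4.65, 4.14, 2.66 → Σ = 24.93
T = 24.93 / 7.92 = 3.147727… → 3.15

3.15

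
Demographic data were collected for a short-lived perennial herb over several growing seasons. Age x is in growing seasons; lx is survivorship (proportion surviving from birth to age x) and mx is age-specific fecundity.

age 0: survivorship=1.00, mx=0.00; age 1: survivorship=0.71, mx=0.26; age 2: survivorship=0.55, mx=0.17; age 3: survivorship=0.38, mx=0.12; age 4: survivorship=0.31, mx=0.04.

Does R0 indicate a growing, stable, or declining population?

declining

R0 = Σ lx·mx = 0 + 0.1846 + 0.0935 + 0.0456 + 0.0124 = 0.3361
R0 < 1, so the population is declining.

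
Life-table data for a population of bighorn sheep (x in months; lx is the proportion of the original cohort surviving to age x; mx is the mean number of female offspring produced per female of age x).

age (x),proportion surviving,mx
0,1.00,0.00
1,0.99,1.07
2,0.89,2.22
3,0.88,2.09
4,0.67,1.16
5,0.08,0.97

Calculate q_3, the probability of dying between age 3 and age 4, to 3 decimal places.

0.239

q_3 = (l_3 − l_4) / l_3 = (0.88 − 0.67) / 0.88
     = 0.21 / 0.88 = 0.238636… → 0.239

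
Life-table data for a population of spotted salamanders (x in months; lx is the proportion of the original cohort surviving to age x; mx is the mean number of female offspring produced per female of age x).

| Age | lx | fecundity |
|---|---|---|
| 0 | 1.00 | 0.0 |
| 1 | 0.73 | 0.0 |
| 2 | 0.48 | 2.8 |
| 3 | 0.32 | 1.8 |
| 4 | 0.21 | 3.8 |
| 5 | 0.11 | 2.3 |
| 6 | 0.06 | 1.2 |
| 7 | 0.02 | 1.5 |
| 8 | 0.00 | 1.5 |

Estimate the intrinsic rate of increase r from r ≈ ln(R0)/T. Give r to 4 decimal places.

R0 = Σ lx·mx = 0 + 0 + 1.344 + 0.576 + 0.798 + 0.253 + 0.072 + 0.03 + 0 = 3.073
Σ x·lx·mx = 9.515; T = 9.515/3.073 = 3.09632…
r ≈ ln(R0)/T = ln(3.073)/3.09632… = 0.362577… → 0.3626

0.3626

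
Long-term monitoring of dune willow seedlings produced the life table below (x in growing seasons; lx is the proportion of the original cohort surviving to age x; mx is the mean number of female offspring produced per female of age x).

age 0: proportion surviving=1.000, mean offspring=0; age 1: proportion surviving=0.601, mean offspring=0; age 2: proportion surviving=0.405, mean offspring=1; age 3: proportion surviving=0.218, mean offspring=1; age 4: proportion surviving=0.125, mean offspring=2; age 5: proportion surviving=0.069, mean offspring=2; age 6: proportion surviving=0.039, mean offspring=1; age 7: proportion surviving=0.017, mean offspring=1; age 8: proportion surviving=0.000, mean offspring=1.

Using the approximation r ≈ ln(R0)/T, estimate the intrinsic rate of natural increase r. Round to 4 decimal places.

0.0197

R0 = Σ lx·mx = 0 + 0 + 0.405 + 0.218 + 0.25 + 0.138 + 0.039 + 0.017 + 0 = 1.067
Σ x·lx·mx = 3.507; T = 3.507/1.067 = 3.28679…
r ≈ ln(R0)/T = ln(1.067)/3.28679… = 0.019731… → 0.0197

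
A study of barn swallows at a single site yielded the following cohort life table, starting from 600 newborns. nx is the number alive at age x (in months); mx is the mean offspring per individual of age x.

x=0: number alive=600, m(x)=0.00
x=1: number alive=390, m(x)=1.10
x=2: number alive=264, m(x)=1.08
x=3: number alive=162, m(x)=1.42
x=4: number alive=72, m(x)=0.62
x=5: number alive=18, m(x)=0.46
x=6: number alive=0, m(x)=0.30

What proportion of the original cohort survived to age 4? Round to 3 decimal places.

l_4 = n_4/n_0 = 72/600 = 0.12 → 0.120

0.120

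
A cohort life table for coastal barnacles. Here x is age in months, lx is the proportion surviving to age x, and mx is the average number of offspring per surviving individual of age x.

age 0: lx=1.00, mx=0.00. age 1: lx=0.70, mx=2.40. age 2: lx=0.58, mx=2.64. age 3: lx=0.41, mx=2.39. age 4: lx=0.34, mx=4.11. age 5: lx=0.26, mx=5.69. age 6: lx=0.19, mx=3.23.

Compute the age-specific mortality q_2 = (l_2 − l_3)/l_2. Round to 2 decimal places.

q_2 = (l_2 − l_3) / l_2 = (0.58 − 0.41) / 0.58
     = 0.17 / 0.58 = 0.293103… → 0.29

0.29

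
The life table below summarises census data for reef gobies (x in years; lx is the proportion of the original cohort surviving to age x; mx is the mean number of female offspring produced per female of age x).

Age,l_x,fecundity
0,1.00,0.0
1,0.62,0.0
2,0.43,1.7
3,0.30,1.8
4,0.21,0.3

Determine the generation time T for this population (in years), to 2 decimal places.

2.50

lx·mx: 0, 0, 0.731, 0.54, 0.063 → R0 = 1.334
x·lx·mx: 0, 0, 1.462, 1.62, 0.252 → Σ = 3.334
T = 3.334 / 1.334 = 2.49925… → 2.50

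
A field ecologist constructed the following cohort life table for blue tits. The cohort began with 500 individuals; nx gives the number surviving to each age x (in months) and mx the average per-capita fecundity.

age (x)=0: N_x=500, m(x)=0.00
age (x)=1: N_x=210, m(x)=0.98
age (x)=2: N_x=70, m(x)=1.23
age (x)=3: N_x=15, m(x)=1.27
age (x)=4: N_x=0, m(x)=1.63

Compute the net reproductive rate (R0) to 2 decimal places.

0.62

lx = nx/n0 = nx/500: 1, 0.42, 0.14, 0.03, 0
lx·mx by age: 0, 0.4116, 0.1722, 0.0381, 0
R0 = Σ lx·mx = 0.6219 → 0.62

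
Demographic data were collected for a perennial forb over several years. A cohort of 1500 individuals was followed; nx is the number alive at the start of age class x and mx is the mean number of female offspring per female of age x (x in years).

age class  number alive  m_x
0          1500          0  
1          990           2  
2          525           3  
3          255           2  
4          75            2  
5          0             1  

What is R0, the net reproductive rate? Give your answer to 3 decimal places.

2.810

lx = nx/n0 = nx/1500: 1, 0.66, 0.35, 0.17, 0.05, 0
lx·mx by age: 0, 1.32, 1.05, 0.34, 0.1, 0
R0 = Σ lx·mx = 2.81 → 2.810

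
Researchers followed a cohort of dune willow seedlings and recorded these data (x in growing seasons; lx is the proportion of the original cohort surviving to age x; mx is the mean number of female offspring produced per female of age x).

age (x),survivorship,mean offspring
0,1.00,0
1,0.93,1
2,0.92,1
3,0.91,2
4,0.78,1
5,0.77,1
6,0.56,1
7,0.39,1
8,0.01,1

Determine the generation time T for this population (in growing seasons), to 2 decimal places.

3.46

lx·mx: 0, 0.93, 0.92, 1.82, 0.78, 0.77, 0.56, 0.39, 0.01 → R0 = 6.18
x·lx·mx: 0, 0.93, 1.84, 5.46, 3.12, 3.85, 3.36, 2.73, 0.08 → Σ = 21.37
T = 21.37 / 6.18 = 3.457929… → 3.46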